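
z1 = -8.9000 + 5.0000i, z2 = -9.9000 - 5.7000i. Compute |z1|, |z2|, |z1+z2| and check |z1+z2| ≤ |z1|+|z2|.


|z1| = sqrt((-8.9)^2 + 5^2) = sqrt(104.21) = 10.2083
|z2| = sqrt((-9.9)^2 + (-5.7)^2) = sqrt(130.5) = 11.4237
z1+z2 = -18.8000 - 0.7000i
|z1+z2| = sqrt(353.93) = 18.8130
|z1|+|z2| = 10.2083 + 11.4237 = 21.6320

|z1+z2| = 18.8130 ≤ |z1|+|z2| = 21.6320 (verified)


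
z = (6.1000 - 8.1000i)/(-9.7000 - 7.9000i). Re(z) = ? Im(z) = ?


Multiply by conjugate: (6.1000 - 8.1000i)(-9.7000 + 7.9000i) / ((-9.7)^2 + (-7.9)^2)
Numerator real = 6.1*(-9.7) - (8.1)*(-7.9) = 4.82
Numerator imag = -8.1*(-9.7) - 6.1*(-7.9) = 126.76
Denominator = 156.5
Re(z) = 4.82/156.5 = 0.0308
Im(z) = 126.76/156.5 = 0.8100

Re(z) = 0.0308, Im(z) = 0.8100


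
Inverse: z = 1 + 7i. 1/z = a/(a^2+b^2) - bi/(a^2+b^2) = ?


|z|^2 = 1+49 = 50
1/z = (1 - 7i)/50

1/z = 0.0200 - 0.1400i


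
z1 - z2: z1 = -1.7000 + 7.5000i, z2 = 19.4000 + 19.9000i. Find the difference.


Real: -1.7 - 19.4 = -21.1
Imag: 7.5 - 19.9 = -12.4

-21.1000 - 12.4000i


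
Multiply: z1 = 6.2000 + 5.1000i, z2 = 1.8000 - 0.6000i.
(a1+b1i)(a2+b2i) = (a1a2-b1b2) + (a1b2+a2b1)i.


Real = 6.2*1.8 - 5.1*(-0.6) = 11.16 - (-3.06) = 14.22
Imag = 6.2*(-0.6) + 1.8*5.1 = -3.72 + 9.18 = 5.46

14.2200 + 5.4600i


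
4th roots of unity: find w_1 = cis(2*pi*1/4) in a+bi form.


Angle = 360*1/4 = 90°
a = cos(90°) = 0
b = sin(90°) = 1.0000

0 + 1.0000i


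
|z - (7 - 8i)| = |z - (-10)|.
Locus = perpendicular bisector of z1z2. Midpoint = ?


Equal distances means the locus is the perpendicular bisector of z1 and z2.
Midpoint = ((7+(-10))/2, (-8+0)/2) = (-1.5000, -4.0000)

Perpendicular bisector through (-1.5000, -4.0000)


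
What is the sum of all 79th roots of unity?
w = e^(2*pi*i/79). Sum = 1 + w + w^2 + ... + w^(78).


The sum of all 79th roots of unity is 0.
Geometric series: (1 - w^79)/(1 - w) = (1-1)/(1-w) = 0 since w^79 = 1, w ≠ 1.
Alternatively: coefficient of z^78 in z^79 - 1 is 0.

0


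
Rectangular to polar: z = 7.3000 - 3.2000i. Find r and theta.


r = sqrt(53.29+10.24) = sqrt(63.53) = 7.9706
theta = atan2(-3.2, 7.3) = -23.6705 degrees

r = 7.9706, theta = -23.6705 degrees


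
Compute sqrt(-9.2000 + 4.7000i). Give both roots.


|z| = sqrt(84.64+22.09) = 10.3310
sqrt((|z|+a)/2) = sqrt((10.3310+(-9.2))/2) = sqrt(0.5655) = 0.7520
sqrt((|z|-a)/2) = sqrt((10.3310-(-9.2))/2) = sqrt(9.7655) = 3.1250

±(0.7520 + 3.1250i) i.e. 0.7520 + 3.1250i and -0.7520 - 3.1250i


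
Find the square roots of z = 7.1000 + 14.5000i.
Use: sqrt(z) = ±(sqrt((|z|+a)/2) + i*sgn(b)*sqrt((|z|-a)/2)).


|z| = sqrt(50.41+210.25) = 16.1450
sqrt((|z|+a)/2) = sqrt((16.1450+7.1)/2) = sqrt(11.6225) = 3.4092
sqrt((|z|-a)/2) = sqrt((16.1450-7.1)/2) = sqrt(4.5225) = 2.1266

±(3.4092 + 2.1266i) i.e. 3.4092 + 2.1266i and -3.4092 - 2.1266i


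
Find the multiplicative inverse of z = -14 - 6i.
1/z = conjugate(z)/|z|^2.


|z|^2 = 196+36 = 232
1/z = (-14 + 6i)/232

1/z = -0.0603 + 0.0259i


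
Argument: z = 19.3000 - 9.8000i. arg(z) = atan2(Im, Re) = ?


Re = 19.3, Im = -9.8
arg = atan2(-9.8, 19.3) = -26.9202 degrees

arg(z) = -26.9202 degrees


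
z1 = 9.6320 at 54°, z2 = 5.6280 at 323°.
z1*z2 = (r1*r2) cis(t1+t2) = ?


r = 9.6320 * 5.6280 = 54.2089
theta = 54° + 323° = 377° = 17° (mod 360)

54.2089 cis(17°)


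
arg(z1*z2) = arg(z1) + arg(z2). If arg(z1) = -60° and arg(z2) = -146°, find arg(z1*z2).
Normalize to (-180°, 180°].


arg(z1*z2) = -60° - 146° = -206°
Normalized to (-180°, 180°]: 154°

154°


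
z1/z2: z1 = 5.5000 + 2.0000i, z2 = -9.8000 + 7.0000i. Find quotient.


Conjugate of z2 = -9.8000 - 7.0000i
Numerator: (5.5000 + 2.0000i)(-9.8000 - 7.0000i) = -39.9000 - 58.1000i
Denominator: (-9.8)^2 + 7^2 = 145.04
Result = (-39.9000 - 58.1000i)/145.04

-0.2751 - 0.4006i


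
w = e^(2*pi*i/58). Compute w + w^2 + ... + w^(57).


With w = e^(2*pi*i/58), all 58 of the 58th roots of unity w^0 = 1, w, ..., w^(57) sum to 0: 1 + w + ... + w^(57) = (1 - w^58)/(1 - w) = 0 since w^58 = 1, w ≠ 1.
Removing the root 1: w + w^2 + ... + w^(57) = 0 - 1 = -1

Sum = -1


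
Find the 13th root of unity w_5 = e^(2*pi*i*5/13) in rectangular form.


Angle = 360*5/13 = 138.4615°
a = cos(138.4615°) = -0.7485
b = sin(138.4615°) = 0.6631

-0.7485 + 0.6631i


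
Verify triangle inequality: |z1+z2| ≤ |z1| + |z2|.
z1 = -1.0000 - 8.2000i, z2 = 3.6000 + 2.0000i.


|z1| = sqrt((-1)^2 + (-8.2)^2) = sqrt(68.24) = 8.2608
|z2| = sqrt(3.6^2 + 2^2) = sqrt(16.96) = 4.1183
z1+z2 = 2.6000 - 6.2000i
|z1+z2| = sqrt(45.2) = 6.7231
|z1|+|z2| = 8.2608 + 4.1183 = 12.3791

|z1+z2| = 6.7231 ≤ |z1|+|z2| = 12.3791 (verified)


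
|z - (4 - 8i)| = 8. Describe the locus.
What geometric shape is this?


|z - z0| = r is a circle with center z0 and radius r.
Center = (4, -8), radius = 8

Circle with center (4, -8) and radius 8


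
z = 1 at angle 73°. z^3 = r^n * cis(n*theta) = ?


r^3 = 1^3 = 1
n*theta = 3*73° = 219° = 219° (mod 360)
a = 1*cos(219°) = -0.7771
b = 1*sin(219°) = -0.6293

1 cis(219°) = -0.7771 - 0.6293i


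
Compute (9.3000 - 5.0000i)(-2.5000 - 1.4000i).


Real = 9.3*(-2.5) - (-5)*(-1.4) = -23.25 - 7 = -30.25
Imag = 9.3*(-1.4) - (2.5)*(-5) = -13.02 + 12.5 = -0.52

-30.2500 - 0.5200i


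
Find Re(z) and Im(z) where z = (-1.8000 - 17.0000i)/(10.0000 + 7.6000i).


Multiply by conjugate: (-1.8000 - 17.0000i)(10.0000 - 7.6000i) / (10^2 + 7.6^2)
Numerator real = -1.8*10 - (17)*7.6 = -147.2
Numerator imag = -17*10 - (-1.8)*7.6 = -156.32
Denominator = 157.76
Re(z) = -147.2/157.76 = -0.9331
Im(z) = -156.32/157.76 = -0.9909

Re(z) = -0.9331, Im(z) = -0.9909


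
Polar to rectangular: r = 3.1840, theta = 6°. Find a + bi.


a = 3.1840*cos(6°) = 3.1840*0.99452 = 3.1666
b = 3.1840*sin(6°) = 3.1840*0.10453 = 0.3328

3.1666 + 0.3328i


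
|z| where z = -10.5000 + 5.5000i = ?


|z| = sqrt((-10.5)^2 + 5.5^2) = sqrt(110.25 + 30.25) = sqrt(140.5) = 11.8533

|z| = 11.8533


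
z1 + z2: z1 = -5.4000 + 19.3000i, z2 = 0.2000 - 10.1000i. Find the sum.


Real: -5.4 + 0.2 = -5.2
Imag: 19.3 - 10.1 = 9.2

-5.2000 + 9.2000i


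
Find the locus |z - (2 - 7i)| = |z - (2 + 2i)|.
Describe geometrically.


Equal distances means the locus is the perpendicular bisector of z1 and z2.
Midpoint = ((2+2)/2, (-7+2)/2) = (2.0000, -2.5000)

Perpendicular bisector through (2.0000, -2.5000)


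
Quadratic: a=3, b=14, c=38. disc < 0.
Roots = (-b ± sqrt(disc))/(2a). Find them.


disc = 14^2 - 4*3*38 = 196 - 456 = -260
sqrt(|disc|) = sqrt(260) = 16.1245
Real part = -14/(2*3) = -2.3333
Imag part = 16.1245/(2*3) = 2.6874

-2.3333 ± 2.6874i


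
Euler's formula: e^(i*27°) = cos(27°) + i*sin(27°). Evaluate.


cos(27°) = 0.8910
sin(27°) = 0.4540

e^(i*27°) = 0.8910 + 0.4540i


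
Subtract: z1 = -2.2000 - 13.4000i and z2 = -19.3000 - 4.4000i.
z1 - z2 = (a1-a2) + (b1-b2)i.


Real: -2.2 + 19.3 = 17.1
Imag: -13.4 + 4.4 = -9

17.1000 - 9.0000i


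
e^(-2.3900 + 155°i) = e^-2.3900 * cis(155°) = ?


e^-2.3900 = 0.0916
cos(155°) = -0.9063
sin(155°) = 0.4226
Real = 0.0916*(-0.9063) = -0.0830
Imag = 0.0916*0.4226 = 0.0387

-0.0830 + 0.0387i


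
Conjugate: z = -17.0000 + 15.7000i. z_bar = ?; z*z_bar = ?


z_bar = -17.0000 - 15.7000i
z*z_bar = (-17)^2 + 15.7^2 = 289 + 246.49 = 535.49

z_bar = -17.0000 - 15.7000i, z*z_bar = 535.49


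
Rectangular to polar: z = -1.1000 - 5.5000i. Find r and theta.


r = sqrt(1.21+30.25) = sqrt(31.46) = 5.6089
theta = atan2(-5.5, -1.1) = -101.3099 degrees

r = 5.6089, theta = -101.3099 degrees


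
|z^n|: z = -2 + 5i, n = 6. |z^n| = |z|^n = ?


|z| = sqrt(4+25) = sqrt(29) = 5.3852
|z^6| = |z|^6 = (sqrt(29))^6 = 29^3 = 24389

|z^6| = 24389


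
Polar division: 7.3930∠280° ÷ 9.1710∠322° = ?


r = 7.3930 / 9.1710 = 0.8061
theta = 280° - 322° = -42° = 318° (mod 360)

0.8061 cis(318°)


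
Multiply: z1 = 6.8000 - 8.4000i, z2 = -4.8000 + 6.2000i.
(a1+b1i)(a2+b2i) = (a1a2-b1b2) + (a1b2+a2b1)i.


Real = 6.8*(-4.8) - (-8.4)*6.2 = -32.64 - (-52.08) = 19.44
Imag = 6.8*6.2 - (4.8)*(-8.4) = 42.16 + 40.32 = 82.48

19.4400 + 82.4800i


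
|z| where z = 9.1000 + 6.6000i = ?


|z| = sqrt(9.1^2 + 6.6^2) = sqrt(82.81 + 43.56) = sqrt(126.37) = 11.2414

|z| = 11.2414


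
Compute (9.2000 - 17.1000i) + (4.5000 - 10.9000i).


Real: 9.2 + 4.5 = 13.7
Imag: -17.1 - 10.9 = -28

13.7000 - 28.0000i


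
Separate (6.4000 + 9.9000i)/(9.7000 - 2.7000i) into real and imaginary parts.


Multiply by conjugate: (6.4000 + 9.9000i)(9.7000 + 2.7000i) / (9.7^2 + (-2.7)^2)
Numerator real = 6.4*9.7 + 9.9*(-2.7) = 35.35
Numerator imag = 9.9*9.7 - 6.4*(-2.7) = 113.31
Denominator = 101.38
Re(z) = 35.35/101.38 = 0.3487
Im(z) = 113.31/101.38 = 1.1177

Re(z) = 0.3487, Im(z) = 1.1177


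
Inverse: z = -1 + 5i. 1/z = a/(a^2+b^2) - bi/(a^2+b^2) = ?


|z|^2 = 1+25 = 26
1/z = (-1 - 5i)/26

1/z = -0.0385 - 0.1923i


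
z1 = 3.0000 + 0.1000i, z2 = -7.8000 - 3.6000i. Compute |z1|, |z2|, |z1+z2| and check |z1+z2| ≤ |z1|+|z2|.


|z1| = sqrt(3^2 + 0.1^2) = sqrt(9.01) = 3.0017
|z2| = sqrt((-7.8)^2 + (-3.6)^2) = sqrt(73.8) = 8.5907
z1+z2 = -4.8000 - 3.5000i
|z1+z2| = sqrt(35.29) = 5.9405
|z1|+|z2| = 3.0017 + 8.5907 = 11.5924

|z1+z2| = 5.9405 ≤ |z1|+|z2| = 11.5924 (verified)


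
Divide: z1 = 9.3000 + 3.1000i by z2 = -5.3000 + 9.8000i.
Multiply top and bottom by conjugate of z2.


Conjugate of z2 = -5.3000 - 9.8000i
Numerator: (9.3000 + 3.1000i)(-5.3000 - 9.8000i) = -18.9100 - 107.5700i
Denominator: (-5.3)^2 + 9.8^2 = 124.13
Result = (-18.9100 - 107.5700i)/124.13

-0.1523 - 0.8666i


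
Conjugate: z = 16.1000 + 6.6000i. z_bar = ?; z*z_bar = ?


z_bar = 16.1000 - 6.6000i
z*z_bar = 16.1^2 + 6.6^2 = 259.21 + 43.56 = 302.77

z_bar = 16.1000 - 6.6000i, z*z_bar = 302.77


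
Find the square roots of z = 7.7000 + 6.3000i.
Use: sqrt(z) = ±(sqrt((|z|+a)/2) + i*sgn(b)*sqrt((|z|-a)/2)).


|z| = sqrt(59.29+39.69) = 9.9489
sqrt((|z|+a)/2) = sqrt((9.9489+7.7)/2) = sqrt(8.8244) = 2.9706
sqrt((|z|-a)/2) = sqrt((9.9489-7.7)/2) = sqrt(1.1244) = 1.0604

±(2.9706 + 1.0604i) i.e. 2.9706 + 1.0604i and -2.9706 - 1.0604i


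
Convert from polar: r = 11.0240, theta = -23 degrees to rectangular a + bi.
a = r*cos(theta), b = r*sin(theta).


a = 11.0240*cos(-23°) = 11.0240*0.9205 = 10.1476
b = 11.0240*sin(-23°) = 11.0240*(-0.39073) = -4.3074

10.1476 - 4.3074i


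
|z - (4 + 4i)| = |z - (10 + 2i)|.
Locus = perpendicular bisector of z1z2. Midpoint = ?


Equal distances means the locus is the perpendicular bisector of z1 and z2.
Midpoint = ((4+10)/2, (4+2)/2) = (7.0000, 3.0000)

Perpendicular bisector through (7.0000, 3.0000)


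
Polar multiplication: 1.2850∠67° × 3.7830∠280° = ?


r = 1.2850 * 3.7830 = 4.8612
theta = 67° + 280° = 347° = 347° (mod 360)

4.8612 cis(347°)


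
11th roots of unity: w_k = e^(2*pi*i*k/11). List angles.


The 11th roots of unity are cis(360k/11°) for k=0..10
Angle step = 360/11 = 32.7273°
Primitive root: cis(32.7273°)
Primitive root = 0.8413 + 0.5406i

11 roots at angles: 0°, 32.7273°, 65.4545°, 98.1818°, 130.9091°, 163.6364°, 196.3636°, 229.0909°, 261.8182°, 294.5455°, 327.2727°


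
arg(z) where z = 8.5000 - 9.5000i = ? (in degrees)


Re = 8.5, Im = -9.5
arg = atan2(-9.5, 8.5) = -48.1798 degrees

arg(z) = -48.1798 degrees


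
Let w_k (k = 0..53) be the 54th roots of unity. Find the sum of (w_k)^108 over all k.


The roots are w_k = w^k with w = e^(2*pi*i/54), and (w^k)^108 = (w^108)^k.
So S = 1 + u + u^2 + ... + u^(53) with u = w^108.
108 = 2*54 + 0, so 108 is a multiple of 54 and u = (w^54)^2 = 1.
Every one of the 54 terms equals 1: S = 54

S = 54


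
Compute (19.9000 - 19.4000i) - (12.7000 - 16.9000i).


Real: 19.9 - 12.7 = 7.2
Imag: -19.4 + 16.9 = -2.5

7.2000 - 2.5000i


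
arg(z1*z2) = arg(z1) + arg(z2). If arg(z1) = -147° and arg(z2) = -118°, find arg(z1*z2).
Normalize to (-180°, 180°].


arg(z1*z2) = -147° - 118° = -265°
Normalized to (-180°, 180°]: 95°

95°


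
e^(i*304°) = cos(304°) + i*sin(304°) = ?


cos(304°) = 0.5592
sin(304°) = -0.8290

e^(i*304°) = 0.5592 - 0.8290i


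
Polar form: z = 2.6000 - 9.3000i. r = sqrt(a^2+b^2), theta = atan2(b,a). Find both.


r = sqrt(6.76+86.49) = sqrt(93.25) = 9.6566
theta = atan2(-9.3, 2.6) = -74.3806 degrees

r = 9.6566, theta = -74.3806 degrees


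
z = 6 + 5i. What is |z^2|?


|z| = sqrt(36+25) = sqrt(61) = 7.8102
|z^2| = |z|^2 = (sqrt(61))^2 = 61

|z^2| = 61


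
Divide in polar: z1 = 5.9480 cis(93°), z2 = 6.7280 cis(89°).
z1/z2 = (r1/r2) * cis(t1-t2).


r = 5.9480 / 6.7280 = 0.8841
theta = 93° - 89° = 4° = 4° (mod 360)

0.8841 cis(4°)


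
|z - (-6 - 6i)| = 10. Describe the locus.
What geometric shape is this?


|z - z0| = r is a circle with center z0 and radius r.
Center = (-6, -6), radius = 10

Circle with center (-6, -6) and radius 10


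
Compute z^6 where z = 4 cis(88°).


r^6 = 4^6 = 4096
n*theta = 6*88° = 528° = 168° (mod 360)
a = 4096*cos(168°) = -4006.4926
b = 4096*sin(168°) = 851.6063

4096 cis(168°) = -4006.4926 + 851.6063i


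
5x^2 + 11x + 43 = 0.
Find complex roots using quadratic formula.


disc = 11^2 - 4*5*43 = 121 - 860 = -739
sqrt(|disc|) = sqrt(739) = 27.1846
Real part = -11/(2*5) = -1.1000
Imag part = 27.1846/(2*5) = 2.7185

-1.1000 ± 2.7185i


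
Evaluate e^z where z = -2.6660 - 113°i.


e^-2.6660 = 0.0695
cos(-113°) = -0.3907
sin(-113°) = -0.9205
Real = 0.0695*(-0.3907) = -0.0272
Imag = 0.0695*(-0.9205) = -0.0640

-0.0272 - 0.0640i


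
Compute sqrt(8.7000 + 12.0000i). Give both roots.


|z| = sqrt(75.69+144) = 14.8219
sqrt((|z|+a)/2) = sqrt((14.8219+8.7)/2) = sqrt(11.7610) = 3.4294
sqrt((|z|-a)/2) = sqrt((14.8219-8.7)/2) = sqrt(3.0610) = 1.7496

±(3.4294 + 1.7496i) i.e. 3.4294 + 1.7496i and -3.4294 - 1.7496i


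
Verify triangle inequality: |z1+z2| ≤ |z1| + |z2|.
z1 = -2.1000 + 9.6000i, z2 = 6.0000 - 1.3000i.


|z1| = sqrt((-2.1)^2 + 9.6^2) = sqrt(96.57) = 9.8270
|z2| = sqrt(6^2 + (-1.3)^2) = sqrt(37.69) = 6.1392
z1+z2 = 3.9000 + 8.3000i
|z1+z2| = sqrt(84.1) = 9.1706
|z1|+|z2| = 9.8270 + 6.1392 = 15.9662

|z1+z2| = 9.1706 ≤ |z1|+|z2| = 15.9662 (verified)


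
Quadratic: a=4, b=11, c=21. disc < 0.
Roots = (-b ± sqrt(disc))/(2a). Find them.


disc = 11^2 - 4*4*21 = 121 - 336 = -215
sqrt(|disc|) = sqrt(215) = 14.6629
Real part = -11/(2*4) = -1.3750
Imag part = 14.6629/(2*4) = 1.8329

-1.3750 ± 1.8329i


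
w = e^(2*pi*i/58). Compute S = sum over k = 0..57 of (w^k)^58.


The roots are w_k = w^k with w = e^(2*pi*i/58), and (w^k)^58 = (w^58)^k.
So S = 1 + u + u^2 + ... + u^(57) with u = w^58.
58 = 1*58 + 0, so 58 is a multiple of 58 and u = (w^58)^1 = 1.
Every one of the 58 terms equals 1: S = 58

S = 58


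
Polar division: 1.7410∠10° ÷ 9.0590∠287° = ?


r = 1.7410 / 9.0590 = 0.1922
theta = 10° - 287° = -277° = 83° (mod 360)

0.1922 cis(83°)


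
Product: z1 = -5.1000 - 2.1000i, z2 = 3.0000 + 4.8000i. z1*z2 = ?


Real = -5.1*3 - (-2.1)*4.8 = -15.3 - (-10.08) = -5.22
Imag = -5.1*4.8 + 3*(-2.1) = -24.48 - (6.3) = -30.78

-5.2200 - 30.7800i


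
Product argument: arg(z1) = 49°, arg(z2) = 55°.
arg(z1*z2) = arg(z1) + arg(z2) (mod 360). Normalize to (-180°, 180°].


arg(z1*z2) = 49° + 55° = 104°
Normalized to (-180°, 180°]: 104°

104°


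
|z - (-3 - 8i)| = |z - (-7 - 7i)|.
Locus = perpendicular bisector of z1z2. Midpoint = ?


Equal distances means the locus is the perpendicular bisector of z1 and z2.
Midpoint = ((-3+(-7))/2, (-8+(-7))/2) = (-5.0000, -7.5000)

Perpendicular bisector through (-5.0000, -7.5000)


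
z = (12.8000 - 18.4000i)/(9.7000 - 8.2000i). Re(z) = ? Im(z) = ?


Multiply by conjugate: (12.8000 - 18.4000i)(9.7000 + 8.2000i) / (9.7^2 + (-8.2)^2)
Numerator real = 12.8*9.7 - (18.4)*(-8.2) = 275.04
Numerator imag = -18.4*9.7 - 12.8*(-8.2) = -73.52
Denominator = 161.33
Re(z) = 275.04/161.33 = 1.7048
Im(z) = -73.52/161.33 = -0.4557

Re(z) = 1.7048, Im(z) = -0.4557


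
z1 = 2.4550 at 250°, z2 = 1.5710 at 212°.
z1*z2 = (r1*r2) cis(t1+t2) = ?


r = 2.4550 * 1.5710 = 3.8568
theta = 250° + 212° = 462° = 102° (mod 360)

3.8568 cis(102°)


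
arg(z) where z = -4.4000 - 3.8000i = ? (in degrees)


Re = -4.4, Im = -3.8
arg = atan2(-3.8, -4.4) = -139.1849 degrees

arg(z) = -139.1849 degrees


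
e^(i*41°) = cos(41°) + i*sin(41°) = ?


cos(41°) = 0.7547
sin(41°) = 0.6561

e^(i*41°) = 0.7547 + 0.6561i


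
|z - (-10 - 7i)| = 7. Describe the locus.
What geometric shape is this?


|z - z0| = r is a circle with center z0 and radius r.
Center = (-10, -7), radius = 7

Circle with center (-10, -7) and radius 7


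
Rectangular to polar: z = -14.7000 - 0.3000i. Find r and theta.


r = sqrt(216.09+0.09) = sqrt(216.18) = 14.7031
theta = atan2(-0.3, -14.7) = -178.8309 degrees

r = 14.7031, theta = -178.8309 degrees


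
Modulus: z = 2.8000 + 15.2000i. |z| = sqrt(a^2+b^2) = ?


|z| = sqrt(2.8^2 + 15.2^2) = sqrt(7.84 + 231.04) = sqrt(238.88) = 15.4557

|z| = 15.4557


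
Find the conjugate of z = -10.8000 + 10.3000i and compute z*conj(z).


z_bar = -10.8000 - 10.3000i
z*z_bar = (-10.8)^2 + 10.3^2 = 116.64 + 106.09 = 222.73

z_bar = -10.8000 - 10.3000i, z*z_bar = 222.73


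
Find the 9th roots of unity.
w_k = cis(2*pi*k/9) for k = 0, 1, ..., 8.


The 9th roots of unity are cis(360k/9°) for k=0..8
Angle step = 360/9 = 40°
Primitive root: cis(40°)
Primitive root = 0.7660 + 0.6428i

9 roots at angles: 0°, 40°, 80°, 120°, 160°, 200°, 240°, 280°, 320°


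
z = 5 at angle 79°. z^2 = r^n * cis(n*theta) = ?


r^2 = 5^2 = 25
n*theta = 2*79° = 158° = 158° (mod 360)
a = 25*cos(158°) = -23.1796
b = 25*sin(158°) = 9.3652

25 cis(158°) = -23.1796 + 9.3652i


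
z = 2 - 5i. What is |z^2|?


|z| = sqrt(4+25) = sqrt(29) = 5.3852
|z^2| = |z|^2 = (sqrt(29))^2 = 29

|z^2| = 29


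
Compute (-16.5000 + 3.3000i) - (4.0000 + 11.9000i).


Real: -16.5 - 4 = -20.5
Imag: 3.3 - 11.9 = -8.6

-20.5000 - 8.6000i


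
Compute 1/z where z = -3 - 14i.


|z|^2 = 9+196 = 205
1/z = (-3 + 14i)/205

1/z = -0.0146 + 0.0683i


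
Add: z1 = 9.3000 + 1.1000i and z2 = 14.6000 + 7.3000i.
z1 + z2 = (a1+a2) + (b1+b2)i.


Real: 9.3 + 14.6 = 23.9
Imag: 1.1 + 7.3 = 8.4

23.9000 + 8.4000i


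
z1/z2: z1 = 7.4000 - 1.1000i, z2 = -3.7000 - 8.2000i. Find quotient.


Conjugate of z2 = -3.7000 + 8.2000i
Numerator: (7.4000 - 1.1000i)(-3.7000 + 8.2000i) = -18.3600 + 64.7500i
Denominator: (-3.7)^2 + (-8.2)^2 = 80.93
Result = (-18.3600 + 64.7500i)/80.93

-0.2269 + 0.8001i


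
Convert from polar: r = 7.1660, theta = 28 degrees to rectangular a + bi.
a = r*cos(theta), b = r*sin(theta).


a = 7.1660*cos(28°) = 7.1660*0.88295 = 6.3272
b = 7.1660*sin(28°) = 7.1660*0.46947 = 3.3642

6.3272 + 3.3642i


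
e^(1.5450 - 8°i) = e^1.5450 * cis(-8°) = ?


e^1.5450 = 4.68797
cos(-8°) = 0.990268
sin(-8°) = -0.13917
Real = 4.68797*0.990268 = 4.6423
Imag = 4.68797*(-0.13917) = -0.6524

4.6423 - 0.6524i


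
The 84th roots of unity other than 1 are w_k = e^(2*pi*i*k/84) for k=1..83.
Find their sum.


With w = e^(2*pi*i/84), all 84 of the 84th roots of unity w^0 = 1, w, ..., w^(83) sum to 0: 1 + w + ... + w^(83) = (1 - w^84)/(1 - w) = 0 since w^84 = 1, w ≠ 1.
Removing the root 1: w + w^2 + ... + w^(83) = 0 - 1 = -1

Sum = -1


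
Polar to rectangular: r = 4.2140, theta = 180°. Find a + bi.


a = 4.2140*cos(180°) = 4.2140*(-1) = -4.2140
b = 4.2140*sin(180°) = 4.2140*0 = 0

-4.2140 + 0i


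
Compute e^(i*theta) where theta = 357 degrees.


cos(357°) = 0.9986
sin(357°) = -0.0523

e^(i*357°) = 0.9986 - 0.0523i


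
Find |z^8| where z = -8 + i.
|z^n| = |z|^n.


|z| = sqrt(64+1) = sqrt(65) = 8.0623
|z^8| = |z|^8 = (sqrt(65))^8 = 65^4 = 17850625

|z^8| = 17850625


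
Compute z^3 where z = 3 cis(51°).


r^3 = 3^3 = 27
n*theta = 3*51° = 153° = 153° (mod 360)
a = 27*cos(153°) = -24.0572
b = 27*sin(153°) = 12.2577

27 cis(153°) = -24.0572 + 12.2577i


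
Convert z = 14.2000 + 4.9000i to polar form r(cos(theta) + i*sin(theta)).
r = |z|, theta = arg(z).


r = sqrt(201.64+24.01) = sqrt(225.65) = 15.0217
theta = atan2(4.9, 14.2) = 19.0380 degrees

r = 15.0217, theta = 19.0380 degrees


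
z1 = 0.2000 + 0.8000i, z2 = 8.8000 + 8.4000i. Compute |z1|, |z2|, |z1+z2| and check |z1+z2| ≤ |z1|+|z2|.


|z1| = sqrt(0.2^2 + 0.8^2) = sqrt(0.68) = 0.8246
|z2| = sqrt(8.8^2 + 8.4^2) = sqrt(148) = 12.1655
z1+z2 = 9.0000 + 9.2000i
|z1+z2| = sqrt(165.64) = 12.8701
|z1|+|z2| = 0.8246 + 12.1655 = 12.9901

|z1+z2| = 12.8701 ≤ |z1|+|z2| = 12.9901 (verified)


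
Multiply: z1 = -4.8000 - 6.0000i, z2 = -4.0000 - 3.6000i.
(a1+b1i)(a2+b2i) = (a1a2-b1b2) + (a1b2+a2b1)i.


Real = -4.8*(-4) - (-6)*(-3.6) = 19.2 - 21.6 = -2.4
Imag = -4.8*(-3.6) - (4)*(-6) = 17.28 + 24 = 41.28

-2.4000 + 41.2800i


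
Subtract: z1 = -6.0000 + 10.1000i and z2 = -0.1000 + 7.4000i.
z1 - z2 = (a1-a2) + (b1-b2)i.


Real: -6 + 0.1 = -5.9
Imag: 10.1 - 7.4 = 2.7

-5.9000 + 2.7000i


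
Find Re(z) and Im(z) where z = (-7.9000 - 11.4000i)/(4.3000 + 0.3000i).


Multiply by conjugate: (-7.9000 - 11.4000i)(4.3000 - 0.3000i) / (4.3^2 + 0.3^2)
Numerator real = -7.9*4.3 - (11.4)*0.3 = -37.39
Numerator imag = -11.4*4.3 - (-7.9)*0.3 = -46.65
Denominator = 18.58
Re(z) = -37.39/18.58 = -2.0124
Im(z) = -46.65/18.58 = -2.5108

Re(z) = -2.0124, Im(z) = -2.5108


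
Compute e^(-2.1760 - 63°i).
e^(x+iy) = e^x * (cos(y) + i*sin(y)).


e^-2.1760 = 0.1135
cos(-63°) = 0.454
sin(-63°) = -0.891
Real = 0.1135*0.454 = 0.0515
Imag = 0.1135*(-0.891) = -0.1011

0.0515 - 0.1011i


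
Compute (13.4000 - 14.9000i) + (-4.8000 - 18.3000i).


Real: 13.4 - 4.8 = 8.6
Imag: -14.9 - 18.3 = -33.2

8.6000 - 33.2000i


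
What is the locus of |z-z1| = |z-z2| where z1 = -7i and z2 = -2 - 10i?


Equal distances means the locus is the perpendicular bisector of z1 and z2.
Midpoint = ((0+(-2))/2, (-7+(-10))/2) = (-1.0000, -8.5000)

Perpendicular bisector through (-1.0000, -8.5000)


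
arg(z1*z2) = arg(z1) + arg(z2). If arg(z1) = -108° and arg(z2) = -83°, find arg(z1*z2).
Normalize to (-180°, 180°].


arg(z1*z2) = -108° - 83° = -191°
Normalized to (-180°, 180°]: 169°

169°


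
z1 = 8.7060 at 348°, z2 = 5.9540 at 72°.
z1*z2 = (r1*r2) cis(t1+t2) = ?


r = 8.7060 * 5.9540 = 51.8355
theta = 348° + 72° = 420° = 60° (mod 360)

51.8355 cis(60°)


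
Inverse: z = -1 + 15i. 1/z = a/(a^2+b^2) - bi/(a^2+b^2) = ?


|z|^2 = 1+225 = 226
1/z = (-1 - 15i)/226

1/z = -0.0044 - 0.0664i


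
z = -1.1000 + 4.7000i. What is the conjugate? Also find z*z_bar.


z_bar = -1.1000 - 4.7000i
z*z_bar = (-1.1)^2 + 4.7^2 = 1.21 + 22.09 = 23.3

z_bar = -1.1000 - 4.7000i, z*z_bar = 23.3


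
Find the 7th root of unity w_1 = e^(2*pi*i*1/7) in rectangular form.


Angle = 360*1/7 = 51.4286°
a = cos(51.4286°) = 0.6235
b = sin(51.4286°) = 0.7818

0.6235 + 0.7818i


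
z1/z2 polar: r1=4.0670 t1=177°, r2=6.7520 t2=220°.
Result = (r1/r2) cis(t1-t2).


r = 4.0670 / 6.7520 = 0.6023
theta = 177° - 220° = -43° = 317° (mod 360)

0.6023 cis(317°)


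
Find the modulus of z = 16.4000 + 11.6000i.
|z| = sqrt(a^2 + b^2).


|z| = sqrt(16.4^2 + 11.6^2) = sqrt(268.96 + 134.56) = sqrt(403.52) = 20.0878

|z| = 20.0878


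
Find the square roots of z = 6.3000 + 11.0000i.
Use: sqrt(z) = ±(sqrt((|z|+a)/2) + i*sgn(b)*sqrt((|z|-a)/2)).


|z| = sqrt(39.69+121) = 12.6764
sqrt((|z|+a)/2) = sqrt((12.6764+6.3)/2) = sqrt(9.4882) = 3.0803
sqrt((|z|-a)/2) = sqrt((12.6764-6.3)/2) = sqrt(3.1882) = 1.7855

±(3.0803 + 1.7855i) i.e. 3.0803 + 1.7855i and -3.0803 - 1.7855i


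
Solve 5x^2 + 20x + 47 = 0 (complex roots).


disc = 20^2 - 4*5*47 = 400 - 940 = -540
sqrt(|disc|) = sqrt(540) = 23.2379
Real part = -20/(2*5) = -2.0000
Imag part = 23.2379/(2*5) = 2.3238

-2.0000 ± 2.3238i


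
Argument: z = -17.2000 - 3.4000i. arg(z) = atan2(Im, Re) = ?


Re = -17.2, Im = -3.4
arg = atan2(-3.4, -17.2) = -168.8182 degrees

arg(z) = -168.8182 degrees


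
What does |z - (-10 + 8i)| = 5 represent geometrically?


|z - z0| = r is a circle with center z0 and radius r.
Center = (-10, 8), radius = 5

Circle with center (-10, 8) and radius 5


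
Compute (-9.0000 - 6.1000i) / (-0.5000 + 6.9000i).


Conjugate of z2 = -0.5000 - 6.9000i
Numerator: (-9.0000 - 6.1000i)(-0.5000 - 6.9000i) = -37.5900 + 65.1500i
Denominator: (-0.5)^2 + 6.9^2 = 47.86
Result = (-37.5900 + 65.1500i)/47.86

-0.7854 + 1.3613i


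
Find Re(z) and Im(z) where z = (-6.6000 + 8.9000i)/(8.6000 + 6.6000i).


Multiply by conjugate: (-6.6000 + 8.9000i)(8.6000 - 6.6000i) / (8.6^2 + 6.6^2)
Numerator real = -6.6*8.6 + 8.9*6.6 = 1.98
Numerator imag = 8.9*8.6 - (-6.6)*6.6 = 120.1
Denominator = 117.52
Re(z) = 1.98/117.52 = 0.0168
Im(z) = 120.1/117.52 = 1.0220

Re(z) = 0.0168, Im(z) = 1.0220


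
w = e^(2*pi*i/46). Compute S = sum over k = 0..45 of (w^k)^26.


The roots are w_k = w^k with w = e^(2*pi*i/46), and (w^k)^26 = (w^26)^k.
So S = 1 + u + u^2 + ... + u^(45) with u = w^26.
26 = 0*46 + 26, so 26 is not a multiple of 46: u = w^26 ≠ 1 (w is a primitive 46th root), while u^46 = (w^46)^26 = 1.
Geometric series: S = (1 - u^46)/(1 - u) = (1 - 1)/(1 - u) = 0

S = 0


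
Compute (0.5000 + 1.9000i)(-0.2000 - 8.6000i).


Real = 0.5*(-0.2) - 1.9*(-8.6) = -0.1 - (-16.34) = 16.24
Imag = 0.5*(-8.6) - (0.2)*1.9 = -4.3 - (0.38) = -4.68

16.2400 - 4.6800i


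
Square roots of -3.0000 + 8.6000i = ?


|z| = sqrt(9+73.96) = 9.1082
sqrt((|z|+a)/2) = sqrt((9.1082+(-3))/2) = sqrt(3.0541) = 1.7476
sqrt((|z|-a)/2) = sqrt((9.1082-(-3))/2) = sqrt(6.0541) = 2.4605

±(1.7476 + 2.4605i) i.e. 1.7476 + 2.4605i and -1.7476 - 2.4605i


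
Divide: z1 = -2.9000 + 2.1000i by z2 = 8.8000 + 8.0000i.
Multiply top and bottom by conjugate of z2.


Conjugate of z2 = 8.8000 - 8.0000i
Numerator: (-2.9000 + 2.1000i)(8.8000 - 8.0000i) = -8.7200 + 41.6800i
Denominator: 8.8^2 + 8^2 = 141.44
Result = (-8.7200 + 41.6800i)/141.44

-0.0617 + 0.2947i


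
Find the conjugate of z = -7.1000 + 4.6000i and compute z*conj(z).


z_bar = -7.1000 - 4.6000i
z*z_bar = (-7.1)^2 + 4.6^2 = 50.41 + 21.16 = 71.57

z_bar = -7.1000 - 4.6000i, z*z_bar = 71.57


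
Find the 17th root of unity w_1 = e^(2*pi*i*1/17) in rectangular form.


Angle = 360*1/17 = 21.1765°
a = cos(21.1765°) = 0.9325
b = sin(21.1765°) = 0.3612

0.9325 + 0.3612i


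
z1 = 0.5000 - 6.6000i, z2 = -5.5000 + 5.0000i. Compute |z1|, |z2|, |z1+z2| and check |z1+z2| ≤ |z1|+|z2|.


|z1| = sqrt(0.5^2 + (-6.6)^2) = sqrt(43.81) = 6.6189
|z2| = sqrt((-5.5)^2 + 5^2) = sqrt(55.25) = 7.4330
z1+z2 = -5.0000 - 1.6000i
|z1+z2| = sqrt(27.56) = 5.2498
|z1|+|z2| = 6.6189 + 7.4330 = 14.0519

|z1+z2| = 5.2498 ≤ |z1|+|z2| = 14.0519 (verified)


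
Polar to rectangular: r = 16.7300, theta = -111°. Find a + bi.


a = 16.7300*cos(-111°) = 16.7300*(-0.35837) = -5.9955
b = 16.7300*sin(-111°) = 16.7300*(-0.93358) = -15.6188

-5.9955 - 15.6188i


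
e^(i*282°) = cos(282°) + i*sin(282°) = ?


cos(282°) = 0.2079
sin(282°) = -0.9781

e^(i*282°) = 0.2079 - 0.9781i


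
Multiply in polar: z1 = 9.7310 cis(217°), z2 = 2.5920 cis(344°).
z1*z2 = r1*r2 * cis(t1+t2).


r = 9.7310 * 2.5920 = 25.2228
theta = 217° + 344° = 561° = 201° (mod 360)

25.2228 cis(201°)


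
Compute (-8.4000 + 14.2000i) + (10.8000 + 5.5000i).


Real: -8.4 + 10.8 = 2.4
Imag: 14.2 + 5.5 = 19.7

2.4000 + 19.7000i


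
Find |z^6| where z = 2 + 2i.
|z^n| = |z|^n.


|z| = sqrt(4+4) = sqrt(8) = 2.8284
|z^6| = |z|^6 = (sqrt(8))^6 = 8^3 = 512

|z^6| = 512


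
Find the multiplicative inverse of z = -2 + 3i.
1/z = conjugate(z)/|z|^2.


|z|^2 = 4+9 = 13
1/z = (-2 - 3i)/13

1/z = -0.1538 - 0.2308i


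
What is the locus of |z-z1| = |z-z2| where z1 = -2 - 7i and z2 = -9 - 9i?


Equal distances means the locus is the perpendicular bisector of z1 and z2.
Midpoint = ((-2+(-9))/2, (-7+(-9))/2) = (-5.5000, -8.0000)

Perpendicular bisector through (-5.5000, -8.0000)


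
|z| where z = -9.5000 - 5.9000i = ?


|z| = sqrt((-9.5)^2 + (-5.9)^2) = sqrt(90.25 + 34.81) = sqrt(125.06) = 11.1830

|z| = 11.1830


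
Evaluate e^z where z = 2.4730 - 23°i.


e^2.4730 = 11.8580
cos(-23°) = 0.9205
sin(-23°) = -0.39073
Real = 11.8580*0.9205 = 10.9153
Imag = 11.8580*(-0.39073) = -4.6333

10.9153 - 4.6333i


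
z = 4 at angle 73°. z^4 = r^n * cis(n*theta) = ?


r^4 = 4^4 = 256
n*theta = 4*73° = 292° = 292° (mod 360)
a = 256*cos(292°) = 95.8993
b = 256*sin(292°) = -237.3591

256 cis(292°) = 95.8993 - 237.3591i


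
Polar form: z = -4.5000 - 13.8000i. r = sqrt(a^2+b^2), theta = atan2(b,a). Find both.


r = sqrt(20.25+190.44) = sqrt(210.69) = 14.5152
theta = atan2(-13.8, -4.5) = -108.0605 degrees

r = 14.5152, theta = -108.0605 degrees


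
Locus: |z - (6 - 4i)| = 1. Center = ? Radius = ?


|z - z0| = r is a circle with center z0 and radius r.
Center = (6, -4), radius = 1

Circle with center (6, -4) and radius 1


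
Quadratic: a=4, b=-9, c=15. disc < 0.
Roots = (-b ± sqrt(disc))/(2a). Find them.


disc = (-9)^2 - 4*4*15 = 81 - 240 = -159
sqrt(|disc|) = sqrt(159) = 12.6095
Real part = 9/(2*4) = 1.1250
Imag part = 12.6095/(2*4) = 1.5762

1.1250 ± 1.5762i


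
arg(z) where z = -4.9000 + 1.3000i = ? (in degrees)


Re = -4.9, Im = 1.3
arg = atan2(1.3, -4.9) = 165.1414 degrees

arg(z) = 165.1414 degrees


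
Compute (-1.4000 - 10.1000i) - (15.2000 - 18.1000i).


Real: -1.4 - 15.2 = -16.6
Imag: -10.1 + 18.1 = 8

-16.6000 + 8.0000i


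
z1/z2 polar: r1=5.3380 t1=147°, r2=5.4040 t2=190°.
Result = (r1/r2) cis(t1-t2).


r = 5.3380 / 5.4040 = 0.9878
theta = 147° - 190° = -43° = 317° (mod 360)

0.9878 cis(317°)


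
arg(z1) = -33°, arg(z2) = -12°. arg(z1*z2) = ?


arg(z1*z2) = -33° - 12° = -45°
Normalized to (-180°, 180°]: -45°

-45°


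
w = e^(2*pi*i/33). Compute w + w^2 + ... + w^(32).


With w = e^(2*pi*i/33), all 33 of the 33th roots of unity w^0 = 1, w, ..., w^(32) sum to 0: 1 + w + ... + w^(32) = (1 - w^33)/(1 - w) = 0 since w^33 = 1, w ≠ 1.
Removing the root 1: w + w^2 + ... + w^(32) = 0 - 1 = -1

Sum = -1


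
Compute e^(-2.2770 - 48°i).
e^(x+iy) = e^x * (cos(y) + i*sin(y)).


e^-2.2770 = 0.1026
cos(-48°) = 0.6691
sin(-48°) = -0.7431
Real = 0.1026*0.6691 = 0.0686
Imag = 0.1026*(-0.7431) = -0.0762

0.0686 - 0.0762i


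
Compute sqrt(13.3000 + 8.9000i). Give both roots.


|z| = sqrt(176.89+79.21) = 16.0031
sqrt((|z|+a)/2) = sqrt((16.0031+13.3)/2) = sqrt(14.6516) = 3.8277
sqrt((|z|-a)/2) = sqrt((16.0031-13.3)/2) = sqrt(1.3516) = 1.1626

±(3.8277 + 1.1626i) i.e. 3.8277 + 1.1626i and -3.8277 - 1.1626i


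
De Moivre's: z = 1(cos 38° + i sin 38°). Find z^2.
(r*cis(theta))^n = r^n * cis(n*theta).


r^2 = 1^2 = 1
n*theta = 2*38° = 76° = 76° (mod 360)
a = 1*cos(76°) = 0.2419
b = 1*sin(76°) = 0.9703

1 cis(76°) = 0.2419 + 0.9703i


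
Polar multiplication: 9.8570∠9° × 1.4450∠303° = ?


r = 9.8570 * 1.4450 = 14.2434
theta = 9° + 303° = 312° = 312° (mod 360)

14.2434 cis(312°)


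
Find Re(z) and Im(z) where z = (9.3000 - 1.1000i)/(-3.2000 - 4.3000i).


Multiply by conjugate: (9.3000 - 1.1000i)(-3.2000 + 4.3000i) / ((-3.2)^2 + (-4.3)^2)
Numerator real = 9.3*(-3.2) - (1.1)*(-4.3) = -25.03
Numerator imag = -1.1*(-3.2) - 9.3*(-4.3) = 43.51
Denominator = 28.73
Re(z) = -25.03/28.73 = -0.8712
Im(z) = 43.51/28.73 = 1.5144

Re(z) = -0.8712, Im(z) = 1.5144


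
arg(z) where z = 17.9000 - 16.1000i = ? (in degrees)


Re = 17.9, Im = -16.1
arg = atan2(-16.1, 17.9) = -41.9695 degrees

arg(z) = -41.9695 degrees


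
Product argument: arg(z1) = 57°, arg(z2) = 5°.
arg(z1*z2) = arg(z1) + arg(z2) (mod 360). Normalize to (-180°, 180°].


arg(z1*z2) = 57° + 5° = 62°
Normalized to (-180°, 180°]: 62°

62°


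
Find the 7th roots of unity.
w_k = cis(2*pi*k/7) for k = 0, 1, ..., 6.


The 7th roots of unity are cis(360k/7°) for k=0..6
Angle step = 360/7 = 51.4286°
Primitive root: cis(51.4286°)
Primitive root = 0.6235 + 0.7818i

7 roots at angles: 0°, 51.4286°, 102.8571°, 154.2857°, 205.7143°, 257.1429°, 308.5714°


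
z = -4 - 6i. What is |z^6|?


|z| = sqrt(16+36) = sqrt(52) = 7.2111
|z^6| = |z|^6 = (sqrt(52))^6 = 52^3 = 140608

|z^6| = 140608


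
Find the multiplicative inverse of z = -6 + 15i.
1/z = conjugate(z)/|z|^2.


|z|^2 = 36+225 = 261
1/z = (-6 - 15i)/261

1/z = -0.0230 - 0.0575i


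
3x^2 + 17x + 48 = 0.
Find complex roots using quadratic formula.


disc = 17^2 - 4*3*48 = 289 - 576 = -287
sqrt(|disc|) = sqrt(287) = 16.9411
Real part = -17/(2*3) = -2.8333
Imag part = 16.9411/(2*3) = 2.8235

-2.8333 ± 2.8235i


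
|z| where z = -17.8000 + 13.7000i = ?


|z| = sqrt((-17.8)^2 + 13.7^2) = sqrt(316.84 + 187.69) = sqrt(504.53) = 22.4617

|z| = 22.4617


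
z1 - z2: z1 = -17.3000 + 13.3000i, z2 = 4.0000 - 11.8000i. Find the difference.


Real: -17.3 - 4 = -21.3
Imag: 13.3 + 11.8 = 25.1

-21.3000 + 25.1000i


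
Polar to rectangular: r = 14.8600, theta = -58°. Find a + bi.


a = 14.8600*cos(-58°) = 14.8600*0.52992 = 7.8746
b = 14.8600*sin(-58°) = 14.8600*(-0.84805) = -12.6020

7.8746 - 12.6020i


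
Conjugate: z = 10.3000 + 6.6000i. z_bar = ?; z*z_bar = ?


z_bar = 10.3000 - 6.6000i
z*z_bar = 10.3^2 + 6.6^2 = 106.09 + 43.56 = 149.65

z_bar = 10.3000 - 6.6000i, z*z_bar = 149.65


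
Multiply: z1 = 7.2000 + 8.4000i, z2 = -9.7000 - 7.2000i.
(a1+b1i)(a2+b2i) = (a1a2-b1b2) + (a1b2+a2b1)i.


Real = 7.2*(-9.7) - 8.4*(-7.2) = -69.84 - (-60.48) = -9.36
Imag = 7.2*(-7.2) - (9.7)*8.4 = -51.84 - (81.48) = -133.32

-9.3600 - 133.3200i


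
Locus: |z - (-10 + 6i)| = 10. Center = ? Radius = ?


|z - z0| = r is a circle with center z0 and radius r.
Center = (-10, 6), radius = 10

Circle with center (-10, 6) and radius 10


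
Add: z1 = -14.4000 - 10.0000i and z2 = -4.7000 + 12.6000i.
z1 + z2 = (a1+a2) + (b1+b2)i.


Real: -14.4 - 4.7 = -19.1
Imag: -10 + 12.6 = 2.6

-19.1000 + 2.6000i


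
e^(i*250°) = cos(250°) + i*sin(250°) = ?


cos(250°) = -0.3420
sin(250°) = -0.9397

e^(i*250°) = -0.3420 - 0.9397i


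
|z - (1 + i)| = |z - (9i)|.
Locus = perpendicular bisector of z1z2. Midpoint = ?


Equal distances means the locus is the perpendicular bisector of z1 and z2.
Midpoint = ((1+0)/2, (1+9)/2) = (0.5000, 5.0000)

Perpendicular bisector through (0.5000, 5.0000)


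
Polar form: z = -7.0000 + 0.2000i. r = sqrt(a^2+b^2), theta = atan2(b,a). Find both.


r = sqrt(49+0.04) = sqrt(49.04) = 7.0029
theta = atan2(0.2, -7) = 178.3634 degrees

r = 7.0029, theta = 178.3634 degrees


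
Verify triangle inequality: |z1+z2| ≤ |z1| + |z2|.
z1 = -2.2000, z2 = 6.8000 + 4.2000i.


|z1| = sqrt((-2.2)^2 + 0^2) = sqrt(4.84) = 2.2000
|z2| = sqrt(6.8^2 + 4.2^2) = sqrt(63.88) = 7.9925
z1+z2 = 4.6000 + 4.2000i
|z1+z2| = sqrt(38.8) = 6.2290
|z1|+|z2| = 2.2000 + 7.9925 = 10.1925

|z1+z2| = 6.2290 ≤ |z1|+|z2| = 10.1925 (verified)


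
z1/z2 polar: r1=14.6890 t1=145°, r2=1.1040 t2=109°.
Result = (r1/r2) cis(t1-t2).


r = 14.6890 / 1.1040 = 13.3053
theta = 145° - 109° = 36° = 36° (mod 360)

13.3053 cis(36°)


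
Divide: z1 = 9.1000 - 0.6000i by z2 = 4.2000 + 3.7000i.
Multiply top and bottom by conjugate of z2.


Conjugate of z2 = 4.2000 - 3.7000i
Numerator: (9.1000 - 0.6000i)(4.2000 - 3.7000i) = 36.0000 - 36.1900i
Denominator: 4.2^2 + 3.7^2 = 31.33
Result = (36.0000 - 36.1900i)/31.33

1.1491 - 1.1551i


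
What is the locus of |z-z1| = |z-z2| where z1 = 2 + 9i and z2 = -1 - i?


Equal distances means the locus is the perpendicular bisector of z1 and z2.
Midpoint = ((2+(-1))/2, (9+(-1))/2) = (0.5000, 4.0000)

Perpendicular bisector through (0.5000, 4.0000)


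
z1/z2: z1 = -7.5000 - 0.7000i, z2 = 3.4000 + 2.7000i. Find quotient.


Conjugate of z2 = 3.4000 - 2.7000i
Numerator: (-7.5000 - 0.7000i)(3.4000 - 2.7000i) = -27.3900 + 17.8700i
Denominator: 3.4^2 + 2.7^2 = 18.85
Result = (-27.3900 + 17.8700i)/18.85

-1.4531 + 0.9480i


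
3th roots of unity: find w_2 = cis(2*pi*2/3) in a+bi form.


Angle = 360*2/3 = 240°
a = cos(240°) = -0.5000
b = sin(240°) = -0.8660

-0.5000 - 0.8660i


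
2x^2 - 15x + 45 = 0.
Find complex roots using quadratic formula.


disc = (-15)^2 - 4*2*45 = 225 - 360 = -135
sqrt(|disc|) = sqrt(135) = 11.6190
Real part = 15/(2*2) = 3.7500
Imag part = 11.6190/(2*2) = 2.9047

3.7500 ± 2.9047i


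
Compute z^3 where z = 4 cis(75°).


r^3 = 4^3 = 64
n*theta = 3*75° = 225° = 225° (mod 360)
a = 64*cos(225°) = -45.2548
b = 64*sin(225°) = -45.2548

64 cis(225°) = -45.2548 - 45.2548i


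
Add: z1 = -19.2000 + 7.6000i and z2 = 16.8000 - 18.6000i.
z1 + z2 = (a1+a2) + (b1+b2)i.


Real: -19.2 + 16.8 = -2.4
Imag: 7.6 - 18.6 = -11

-2.4000 - 11.0000i


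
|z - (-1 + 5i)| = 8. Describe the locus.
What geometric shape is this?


|z - z0| = r is a circle with center z0 and radius r.
Center = (-1, 5), radius = 8

Circle with center (-1, 5) and radius 8


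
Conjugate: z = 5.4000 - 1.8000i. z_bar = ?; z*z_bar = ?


z_bar = 5.4000 + 1.8000i
z*z_bar = 5.4^2 + (-1.8)^2 = 29.16 + 3.24 = 32.4

z_bar = 5.4000 + 1.8000i, z*z_bar = 32.4


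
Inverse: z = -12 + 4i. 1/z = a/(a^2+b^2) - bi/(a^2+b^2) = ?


|z|^2 = 144+16 = 160
1/z = (-12 - 4i)/160

1/z = -0.0750 - 0.0250i


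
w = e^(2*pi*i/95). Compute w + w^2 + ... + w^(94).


With w = e^(2*pi*i/95), all 95 of the 95th roots of unity w^0 = 1, w, ..., w^(94) sum to 0: 1 + w + ... + w^(94) = (1 - w^95)/(1 - w) = 0 since w^95 = 1, w ≠ 1.
Removing the root 1: w + w^2 + ... + w^(94) = 0 - 1 = -1

Sum = -1


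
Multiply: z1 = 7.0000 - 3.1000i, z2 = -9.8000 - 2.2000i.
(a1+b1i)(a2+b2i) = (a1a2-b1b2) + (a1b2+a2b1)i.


Real = 7*(-9.8) - (-3.1)*(-2.2) = -68.6 - 6.82 = -75.42
Imag = 7*(-2.2) - (9.8)*(-3.1) = -15.4 + 30.38 = 14.98

-75.4200 + 14.9800i


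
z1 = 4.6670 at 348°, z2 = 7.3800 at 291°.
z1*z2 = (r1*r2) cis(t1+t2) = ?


r = 4.6670 * 7.3800 = 34.4425
theta = 348° + 291° = 639° = 279° (mod 360)

34.4425 cis(279°)


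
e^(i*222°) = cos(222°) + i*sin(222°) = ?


cos(222°) = -0.7431
sin(222°) = -0.6691

e^(i*222°) = -0.7431 - 0.6691i


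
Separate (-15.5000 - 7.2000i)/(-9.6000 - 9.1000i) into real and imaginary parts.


Multiply by conjugate: (-15.5000 - 7.2000i)(-9.6000 + 9.1000i) / ((-9.6)^2 + (-9.1)^2)
Numerator real = -15.5*(-9.6) - (7.2)*(-9.1) = 214.32
Numerator imag = -7.2*(-9.6) - (-15.5)*(-9.1) = -71.93
Denominator = 174.97
Re(z) = 214.32/174.97 = 1.2249
Im(z) = -71.93/174.97 = -0.4111

Re(z) = 1.2249, Im(z) = -0.4111


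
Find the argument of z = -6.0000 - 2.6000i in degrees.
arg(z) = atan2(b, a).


Re = -6, Im = -2.6
arg = atan2(-2.6, -6) = -156.5713 degrees

arg(z) = -156.5713 degrees


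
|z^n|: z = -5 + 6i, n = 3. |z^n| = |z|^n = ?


|z| = sqrt(25+36) = sqrt(61) = 7.8102
|z^3| = |z|^3 = (sqrt(61))^3 = 61*sqrt(61)

|z^3| = 61*sqrt(61) ≈ 476.4252


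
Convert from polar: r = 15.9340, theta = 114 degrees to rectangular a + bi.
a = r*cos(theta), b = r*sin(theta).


a = 15.9340*cos(114°) = 15.9340*(-0.406737) = -6.4809
b = 15.9340*sin(114°) = 15.9340*0.913545 = 14.5564

-6.4809 + 14.5564i


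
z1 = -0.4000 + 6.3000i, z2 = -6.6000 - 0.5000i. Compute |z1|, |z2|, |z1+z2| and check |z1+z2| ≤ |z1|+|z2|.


|z1| = sqrt((-0.4)^2 + 6.3^2) = sqrt(39.85) = 6.3127
|z2| = sqrt((-6.6)^2 + (-0.5)^2) = sqrt(43.81) = 6.6189
z1+z2 = -7.0000 + 5.8000i
|z1+z2| = sqrt(82.64) = 9.0907
|z1|+|z2| = 6.3127 + 6.6189 = 12.9316

|z1+z2| = 9.0907 ≤ |z1|+|z2| = 12.9316 (verified)
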